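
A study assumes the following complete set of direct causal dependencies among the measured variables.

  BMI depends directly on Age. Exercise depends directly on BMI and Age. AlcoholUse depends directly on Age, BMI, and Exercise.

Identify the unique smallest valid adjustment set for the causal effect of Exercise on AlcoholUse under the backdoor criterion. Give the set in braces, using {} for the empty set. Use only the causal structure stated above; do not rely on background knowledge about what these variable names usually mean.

{Age, BMI}

Variables eligible for adjustment (non-descendants of Exercise, excluding Exercise and AlcoholUse): {Age, BMI}.
Backdoor paths from Exercise to AlcoholUse:
  P1: Exercise <- Age -> BMI -> AlcoholUse
  P2: Exercise <- Age -> AlcoholUse
  P3: Exercise <- BMI <- Age -> AlcoholUse
  P4: Exercise <- BMI -> AlcoholUse
The empty set is not sufficient: P1 (Exercise <- Age -> BMI -> AlcoholUse) has no collider blocking it and no conditioned non-collider, so it is open.
Try {Age, BMI}:
  P1: blocked at fork node Age ∈ conditioning set.
  P2: blocked at fork node Age ∈ conditioning set.
  P3: blocked at chain node BMI ∈ conditioning set.
  P4: blocked at fork node BMI ∈ conditioning set.
{Age, BMI} contains no descendant of Exercise and blocks every backdoor path.
Every element of {Age, BMI} is needed (dropping Age leaves P2 open; dropping BMI leaves P4 open), so no proper subset is valid.
Among all size-2 subsets of the eligible variables, only {Age, BMI} blocks every backdoor path, so it is the unique smallest valid adjustment set.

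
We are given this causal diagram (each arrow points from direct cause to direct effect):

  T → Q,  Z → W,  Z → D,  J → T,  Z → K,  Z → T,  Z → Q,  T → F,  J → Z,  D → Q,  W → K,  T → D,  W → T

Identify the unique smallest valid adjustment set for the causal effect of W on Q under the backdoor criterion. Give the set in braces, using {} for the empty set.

Variables eligible for adjustment (non-descendants of W, excluding W and Q): {J, Z}.
Backdoor paths from W to Q:
  P1: W <- Z <- J -> T -> D -> Q
  P2: W <- Z <- J -> T -> Q
  P3: W <- Z -> T -> D -> Q
  P4: W <- Z -> T -> Q
  P5: W <- Z -> D <- T -> Q
  P6: W <- Z -> D -> Q
  P7: W <- Z -> Q
The empty set is not sufficient: P1 (W <- Z <- J -> T -> D -> Q) has no collider blocking it and no conditioned non-collider, so it is open.
Try {Z}:
  P1: blocked at chain node Z ∈ conditioning set.
  P2: blocked at chain node Z ∈ conditioning set.
  P3: blocked at fork node Z ∈ conditioning set.
  P4: blocked at fork node Z ∈ conditioning set.
  P5: blocked at fork node Z ∈ conditioning set.
  P6: blocked at fork node Z ∈ conditioning set.
  P7: blocked at fork node Z ∈ conditioning set.
{Z} contains no descendant of W and blocks every backdoor path.
No other singleton works — e.g. {J} leaves P3 open — so {Z} is the unique smallest valid adjustment set.

{Z}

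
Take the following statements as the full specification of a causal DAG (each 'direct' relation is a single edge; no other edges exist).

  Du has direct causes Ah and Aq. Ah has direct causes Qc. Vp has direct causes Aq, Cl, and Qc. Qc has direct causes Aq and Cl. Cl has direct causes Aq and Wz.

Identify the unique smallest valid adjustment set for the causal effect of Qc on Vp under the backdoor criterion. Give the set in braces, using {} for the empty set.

{Aq, Cl}

Variables eligible for adjustment (non-descendants of Qc, excluding Qc and Vp): {Aq, Cl, Wz}.
Backdoor paths from Qc to Vp:
  P1: Qc <- Aq -> Cl -> Vp
  P2: Qc <- Aq -> Vp
  P3: Qc <- Cl <- Aq -> Vp
  P4: Qc <- Cl -> Vp
The empty set is not sufficient: P1 (Qc <- Aq -> Cl -> Vp) has no collider blocking it and no conditioned non-collider, so it is open.
Try {Aq, Cl}:
  P1: blocked at fork node Aq ∈ conditioning set.
  P2: blocked at fork node Aq ∈ conditioning set.
  P3: blocked at chain node Cl ∈ conditioning set.
  P4: blocked at fork node Cl ∈ conditioning set.
{Aq, Cl} contains no descendant of Qc and blocks every backdoor path.
Every element of {Aq, Cl} is needed (dropping Aq leaves P2 open; dropping Cl leaves P4 open), so no proper subset is valid.
Among all size-2 subsets of the eligible variables, only {Aq, Cl} blocks every backdoor path, so it is the unique smallest valid adjustment set.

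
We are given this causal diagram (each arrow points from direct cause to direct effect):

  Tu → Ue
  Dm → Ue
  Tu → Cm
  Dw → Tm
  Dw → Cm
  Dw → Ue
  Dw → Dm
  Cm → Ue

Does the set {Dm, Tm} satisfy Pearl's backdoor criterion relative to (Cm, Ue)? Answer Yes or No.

No

Backdoor paths from Cm to Ue (paths whose first edge points into Cm):
  P1: Cm <- Tu -> Ue
  P2: Cm <- Dw -> Dm -> Ue
  P3: Cm <- Dw -> Ue
Condition 1 (no descendant of Cm in the set): holds — descendants of Cm are {Ue}; none are in {Dm, Tm}.
Condition 2 (every backdoor path blocked by {Dm, Tm}):
  P1: open — no interior node is in the conditioning set.
  P2: blocked at chain node Dm ∈ conditioning set.
  P3: open — no interior node is in the conditioning set.
{Dm, Tm} does not satisfy the backdoor criterion.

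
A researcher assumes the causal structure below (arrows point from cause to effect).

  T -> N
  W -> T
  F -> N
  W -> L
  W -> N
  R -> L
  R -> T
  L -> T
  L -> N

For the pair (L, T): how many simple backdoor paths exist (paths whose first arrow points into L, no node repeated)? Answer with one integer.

3

A backdoor path from L to T is any simple undirected path whose first edge points into L (i.e. leaves L via a parent).
Parents of L: {R, W}.
Enumerating:
  P1: L <- W -> T
  P2: L <- W -> N <- T
  P3: L <- R -> T
That exhausts the simple backdoor paths. Count: 3.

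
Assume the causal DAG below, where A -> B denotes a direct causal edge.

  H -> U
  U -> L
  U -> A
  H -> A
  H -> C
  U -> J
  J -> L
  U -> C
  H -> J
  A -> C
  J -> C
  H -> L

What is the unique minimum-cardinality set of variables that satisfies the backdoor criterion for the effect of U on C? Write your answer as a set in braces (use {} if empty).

Variables eligible for adjustment (non-descendants of U, excluding U and C): {H}.
Backdoor paths from U to C:
  P1: U <- H -> A -> C
  P2: U <- H -> J -> C
  P3: U <- H -> C
  P4: U <- H -> L <- J -> C
The empty set is not sufficient: P1 (U <- H -> A -> C) has no collider blocking it and no conditioned non-collider, so it is open.
Try {H}:
  P1: blocked at fork node H ∈ conditioning set.
  P2: blocked at fork node H ∈ conditioning set.
  P3: blocked at fork node H ∈ conditioning set.
  P4: blocked at fork node H ∈ conditioning set.
{H} contains no descendant of U and blocks every backdoor path.
{H} is the unique smallest valid adjustment set.

{H}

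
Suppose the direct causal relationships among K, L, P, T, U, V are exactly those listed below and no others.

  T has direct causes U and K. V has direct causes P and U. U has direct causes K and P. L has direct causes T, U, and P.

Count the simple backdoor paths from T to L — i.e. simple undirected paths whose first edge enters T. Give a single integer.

A backdoor path from T to L is any simple undirected path whose first edge points into T (i.e. leaves T via a parent).
Parents of T: {K, U}.
Enumerating:
  P1: T <- K -> U <- P -> L
  P2: T <- K -> U -> V <- P -> L
  P3: T <- K -> U -> L
  P4: T <- U <- P -> L
  P5: T <- U -> V <- P -> L
  P6: T <- U -> L
That exhausts the simple backdoor paths. Count: 6.

6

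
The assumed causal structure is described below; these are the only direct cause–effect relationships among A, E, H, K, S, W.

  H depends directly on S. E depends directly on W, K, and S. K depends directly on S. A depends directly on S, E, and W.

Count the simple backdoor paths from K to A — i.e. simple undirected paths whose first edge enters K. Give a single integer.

3

A backdoor path from K to A is any simple undirected path whose first edge points into K (i.e. leaves K via a parent).
Parents of K: {S}.
Enumerating:
  P1: K <- S -> E <- W -> A
  P2: K <- S -> E -> A
  P3: K <- S -> A
That exhausts the simple backdoor paths. Count: 3.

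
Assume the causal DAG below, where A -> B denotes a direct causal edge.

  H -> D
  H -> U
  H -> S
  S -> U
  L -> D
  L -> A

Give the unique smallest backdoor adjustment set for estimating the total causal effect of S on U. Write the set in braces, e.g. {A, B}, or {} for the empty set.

{H}

Variables eligible for adjustment (non-descendants of S, excluding S and U): {A, D, H, L}.
Backdoor paths from S to U:
  P1: S <- H -> U
The empty set is not sufficient: P1 (S <- H -> U) has no collider blocking it and no conditioned non-collider, so it is open.
Try {H}:
  P1: blocked at fork node H ∈ conditioning set.
{H} contains no descendant of S and blocks every backdoor path.
No other singleton works — e.g. {L} leaves P1 open — so {H} is the unique smallest valid adjustment set.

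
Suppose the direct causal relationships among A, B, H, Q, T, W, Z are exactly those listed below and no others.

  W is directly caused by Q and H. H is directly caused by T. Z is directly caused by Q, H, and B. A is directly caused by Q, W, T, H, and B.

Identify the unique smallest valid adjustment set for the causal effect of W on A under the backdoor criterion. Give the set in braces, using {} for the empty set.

{H, Q}

Variables eligible for adjustment (non-descendants of W, excluding W and A): {B, H, Q, T, Z}.
Backdoor paths from W to A:
  P1: W <- H <- T -> A
  P2: W <- H -> Z <- Q -> A
  P3: W <- H -> Z <- B -> A
  P4: W <- H -> A
  P5: W <- Q -> Z <- H <- T -> A
  P6: W <- Q -> Z <- H -> A
  P7: W <- Q -> Z <- B -> A
  P8: W <- Q -> A
The empty set is not sufficient: P1 (W <- H <- T -> A) has no collider blocking it and no conditioned non-collider, so it is open.
Try {H, Q}:
  P1: blocked at chain node H ∈ conditioning set.
  P2: blocked at fork node H ∈ conditioning set.
  P3: blocked at fork node H ∈ conditioning set.
  P4: blocked at fork node H ∈ conditioning set.
  P5: blocked at fork node Q ∈ conditioning set.
  P6: blocked at fork node Q ∈ conditioning set.
  P7: blocked at fork node Q ∈ conditioning set.
  P8: blocked at fork node Q ∈ conditioning set.
{H, Q} contains no descendant of W and blocks every backdoor path.
Every element of {H, Q} is needed (dropping H leaves P1 open; dropping Q leaves P8 open), so no proper subset is valid.
Among all size-2 subsets of the eligible variables, only {H, Q} blocks every backdoor path, so it is the unique smallest valid adjustment set.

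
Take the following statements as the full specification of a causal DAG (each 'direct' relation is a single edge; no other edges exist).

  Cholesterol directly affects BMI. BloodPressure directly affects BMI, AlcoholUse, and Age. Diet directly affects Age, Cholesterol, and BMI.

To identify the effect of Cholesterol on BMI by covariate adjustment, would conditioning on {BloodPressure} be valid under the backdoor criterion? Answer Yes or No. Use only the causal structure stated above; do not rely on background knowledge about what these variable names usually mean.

No

Backdoor paths from Cholesterol to BMI (paths whose first edge points into Cholesterol):
  P1: Cholesterol <- Diet -> Age <- BloodPressure -> BMI
  P2: Cholesterol <- Diet -> BMI
Condition 1 (no descendant of Cholesterol in the set): holds — descendants of Cholesterol are {BMI}; none are in {BloodPressure}.
Condition 2 (every backdoor path blocked by {BloodPressure}):
  P1: blocked at collider Age (neither it nor any descendant is in the conditioning set).
  P2: open — no interior node is in the conditioning set.
{BloodPressure} does not satisfy the backdoor criterion.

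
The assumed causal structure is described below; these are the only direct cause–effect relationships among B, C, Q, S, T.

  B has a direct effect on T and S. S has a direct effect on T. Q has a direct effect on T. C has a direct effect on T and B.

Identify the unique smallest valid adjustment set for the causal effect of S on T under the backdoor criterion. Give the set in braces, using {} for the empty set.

{B}

Variables eligible for adjustment (non-descendants of S, excluding S and T): {B, C, Q}.
Backdoor paths from S to T:
  P1: S <- B <- C -> T
  P2: S <- B -> T
The empty set is not sufficient: P1 (S <- B <- C -> T) has no collider blocking it and no conditioned non-collider, so it is open.
Try {B}:
  P1: blocked at chain node B ∈ conditioning set.
  P2: blocked at fork node B ∈ conditioning set.
{B} contains no descendant of S and blocks every backdoor path.
No other singleton works — e.g. {C} leaves P2 open — so {B} is the unique smallest valid adjustment set.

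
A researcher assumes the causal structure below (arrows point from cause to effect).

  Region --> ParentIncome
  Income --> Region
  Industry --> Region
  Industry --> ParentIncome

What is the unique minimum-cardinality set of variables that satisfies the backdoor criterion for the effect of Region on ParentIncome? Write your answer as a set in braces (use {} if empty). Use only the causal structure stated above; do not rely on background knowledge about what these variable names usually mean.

{Industry}

Variables eligible for adjustment (non-descendants of Region, excluding Region and ParentIncome): {Income, Industry}.
Backdoor paths from Region to ParentIncome:
  P1: Region <- Industry -> ParentIncome
The empty set is not sufficient: P1 (Region <- Industry -> ParentIncome) has no collider blocking it and no conditioned non-collider, so it is open.
Try {Industry}:
  P1: blocked at fork node Industry ∈ conditioning set.
{Industry} contains no descendant of Region and blocks every backdoor path.
No other singleton works — e.g. {Income} leaves P1 open — so {Industry} is the unique smallest valid adjustment set.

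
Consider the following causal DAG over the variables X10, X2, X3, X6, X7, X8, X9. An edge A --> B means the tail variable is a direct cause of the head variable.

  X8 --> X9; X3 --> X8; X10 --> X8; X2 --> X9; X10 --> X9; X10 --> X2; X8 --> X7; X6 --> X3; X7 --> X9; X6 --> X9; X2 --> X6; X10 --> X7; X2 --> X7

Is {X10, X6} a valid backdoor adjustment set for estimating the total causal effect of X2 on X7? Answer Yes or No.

Backdoor paths from X2 to X7 (paths whose first edge points into X2):
  P1: X2 <- X10 -> X8 <- X3 <- X6 -> X9 <- X7
  P2: X2 <- X10 -> X8 -> X7
  P3: X2 <- X10 -> X8 -> X9 <- X7
  P4: X2 <- X10 -> X7
  P5: X2 <- X10 -> X9 <- X6 -> X3 -> X8 -> X7
  P6: X2 <- X10 -> X9 <- X8 -> X7
  P7: X2 <- X10 -> X9 <- X7
Condition 1 (no descendant of X2 in the set): FAILS — X6 is a descendant of X2.
Condition 2 (every backdoor path blocked by {X10, X6}):
  P1: blocked at fork node X10 ∈ conditioning set.
  P2: blocked at fork node X10 ∈ conditioning set.
  P3: blocked at fork node X10 ∈ conditioning set.
  P4: blocked at fork node X10 ∈ conditioning set.
  P5: blocked at fork node X10 ∈ conditioning set.
  P6: blocked at fork node X10 ∈ conditioning set.
  P7: blocked at fork node X10 ∈ conditioning set.
{X10, X6} does not satisfy the backdoor criterion.

No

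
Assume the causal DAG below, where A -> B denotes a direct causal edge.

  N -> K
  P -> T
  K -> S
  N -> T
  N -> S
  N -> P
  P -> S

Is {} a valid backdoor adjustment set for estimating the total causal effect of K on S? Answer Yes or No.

Backdoor paths from K to S (paths whose first edge points into K):
  P1: K <- N -> P -> S
  P2: K <- N -> T <- P -> S
  P3: K <- N -> S
Condition 1 (no descendant of K in the set): holds — descendants of K are {S}; none are in {}.
Condition 2 (every backdoor path blocked by {}):
  P1: open — no interior node is in the conditioning set.
  P2: blocked at collider T (neither it nor any descendant is in the conditioning set).
  P3: open — no interior node is in the conditioning set.
{} does not satisfy the backdoor criterion.

No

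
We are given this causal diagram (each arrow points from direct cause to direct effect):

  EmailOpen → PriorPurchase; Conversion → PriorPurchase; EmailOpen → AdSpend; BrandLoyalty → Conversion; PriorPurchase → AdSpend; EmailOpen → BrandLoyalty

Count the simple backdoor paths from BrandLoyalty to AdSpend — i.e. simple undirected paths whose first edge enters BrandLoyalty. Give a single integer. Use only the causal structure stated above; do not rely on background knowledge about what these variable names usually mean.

A backdoor path from BrandLoyalty to AdSpend is any simple undirected path whose first edge points into BrandLoyalty (i.e. leaves BrandLoyalty via a parent).
Parents of BrandLoyalty: {EmailOpen}.
Enumerating:
  P1: BrandLoyalty <- EmailOpen -> PriorPurchase -> AdSpend
  P2: BrandLoyalty <- EmailOpen -> AdSpend
That exhausts the simple backdoor paths. Count: 2.

2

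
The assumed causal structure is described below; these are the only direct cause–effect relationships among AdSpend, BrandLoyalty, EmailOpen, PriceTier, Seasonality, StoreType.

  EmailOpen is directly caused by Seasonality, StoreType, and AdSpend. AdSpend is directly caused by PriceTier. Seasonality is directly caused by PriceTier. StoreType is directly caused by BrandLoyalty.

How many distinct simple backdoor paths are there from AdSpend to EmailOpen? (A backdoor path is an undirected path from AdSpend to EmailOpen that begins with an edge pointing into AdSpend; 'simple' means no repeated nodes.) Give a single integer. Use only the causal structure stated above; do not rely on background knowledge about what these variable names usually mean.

A backdoor path from AdSpend to EmailOpen is any simple undirected path whose first edge points into AdSpend (i.e. leaves AdSpend via a parent).
Parents of AdSpend: {PriceTier}.
Enumerating:
  P1: AdSpend <- PriceTier -> Seasonality -> EmailOpen
That exhausts the simple backdoor paths. Count: 1.

1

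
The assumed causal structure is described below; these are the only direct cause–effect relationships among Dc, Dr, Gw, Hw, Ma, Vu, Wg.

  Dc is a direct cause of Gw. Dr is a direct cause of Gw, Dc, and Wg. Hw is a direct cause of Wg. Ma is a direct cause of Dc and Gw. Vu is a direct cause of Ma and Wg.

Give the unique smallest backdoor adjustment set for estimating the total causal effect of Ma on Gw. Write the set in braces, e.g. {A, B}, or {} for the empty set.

Variables eligible for adjustment (non-descendants of Ma, excluding Ma and Gw): {Dr, Hw, Vu, Wg}.
Backdoor paths from Ma to Gw:
  P1: Ma <- Vu -> Wg <- Dr -> Dc -> Gw
  P2: Ma <- Vu -> Wg <- Dr -> Gw
Each backdoor path contains an unconditioned collider, so every path is already blocked with the empty conditioning set:
  P1: blocked at collider Wg (neither it nor any descendant is in the conditioning set).
  P2: blocked at collider Wg (neither it nor any descendant is in the conditioning set).
The empty set is therefore the unique smallest valid set.

{}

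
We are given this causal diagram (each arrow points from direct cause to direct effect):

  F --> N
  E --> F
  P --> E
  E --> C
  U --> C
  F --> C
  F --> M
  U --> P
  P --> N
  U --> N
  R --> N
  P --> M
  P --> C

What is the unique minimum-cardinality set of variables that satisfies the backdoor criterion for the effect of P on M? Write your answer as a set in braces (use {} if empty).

Variables eligible for adjustment (non-descendants of P, excluding P and M): {R, U}.
Backdoor paths from P to M:
  P1: P <- U -> N <- F -> M
  P2: P <- U -> C <- E -> F -> M
  P3: P <- U -> C <- F -> M
Each backdoor path contains an unconditioned collider, so every path is already blocked with the empty conditioning set:
  P1: blocked at collider N (neither it nor any descendant is in the conditioning set).
  P2: blocked at collider C (neither it nor any descendant is in the conditioning set).
  P3: blocked at collider C (neither it nor any descendant is in the conditioning set).
The empty set is therefore the unique smallest valid set.

{}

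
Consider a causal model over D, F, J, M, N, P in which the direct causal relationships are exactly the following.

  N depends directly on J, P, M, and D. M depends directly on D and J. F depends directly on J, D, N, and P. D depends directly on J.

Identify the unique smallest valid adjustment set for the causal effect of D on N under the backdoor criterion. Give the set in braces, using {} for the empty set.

{J}

Variables eligible for adjustment (non-descendants of D, excluding D and N): {J, P}.
Backdoor paths from D to N:
  P1: D <- J -> M -> N
  P2: D <- J -> N
  P3: D <- J -> F <- P -> N
  P4: D <- J -> F <- N
The empty set is not sufficient: P1 (D <- J -> M -> N) has no collider blocking it and no conditioned non-collider, so it is open.
Try {J}:
  P1: blocked at fork node J ∈ conditioning set.
  P2: blocked at fork node J ∈ conditioning set.
  P3: blocked at fork node J ∈ conditioning set.
  P4: blocked at fork node J ∈ conditioning set.
{J} contains no descendant of D and blocks every backdoor path.
No other singleton works — e.g. {P} leaves P1 open — so {J} is the unique smallest valid adjustment set.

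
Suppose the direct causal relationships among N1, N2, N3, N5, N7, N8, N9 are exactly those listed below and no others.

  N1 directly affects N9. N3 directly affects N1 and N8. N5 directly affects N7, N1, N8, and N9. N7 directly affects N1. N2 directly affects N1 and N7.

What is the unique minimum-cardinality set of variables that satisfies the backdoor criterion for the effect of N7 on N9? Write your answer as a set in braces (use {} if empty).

Variables eligible for adjustment (non-descendants of N7, excluding N7 and N9): {N2, N3, N5, N8}.
Backdoor paths from N7 to N9:
  P1: N7 <- N5 -> N8 <- N3 -> N1 -> N9
  P2: N7 <- N5 -> N1 -> N9
  P3: N7 <- N5 -> N9
  P4: N7 <- N2 -> N1 <- N5 -> N9
  P5: N7 <- N2 -> N1 <- N3 -> N8 <- N5 -> N9
  P6: N7 <- N2 -> N1 -> N9
The empty set is not sufficient: P2 (N7 <- N5 -> N1 -> N9) has no collider blocking it and no conditioned non-collider, so it is open.
Try {N2, N5}:
  P1: blocked at fork node N5 ∈ conditioning set.
  P2: blocked at fork node N5 ∈ conditioning set.
  P3: blocked at fork node N5 ∈ conditioning set.
  P4: blocked at fork node N2 ∈ conditioning set.
  P5: blocked at fork node N2 ∈ conditioning set.
  P6: blocked at fork node N2 ∈ conditioning set.
{N2, N5} contains no descendant of N7 and blocks every backdoor path.
Every element of {N2, N5} is needed (dropping N2 leaves P6 open; dropping N5 leaves P2 open), so no proper subset is valid.
Among all size-2 subsets of the eligible variables, only {N2, N5} blocks every backdoor path, so it is the unique smallest valid adjustment set.

{N2, N5}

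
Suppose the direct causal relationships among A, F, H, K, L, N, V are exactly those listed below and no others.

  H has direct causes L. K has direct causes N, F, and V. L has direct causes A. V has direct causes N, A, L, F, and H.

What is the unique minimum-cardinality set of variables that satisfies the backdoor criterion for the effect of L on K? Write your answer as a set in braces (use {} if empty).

{A}

Variables eligible for adjustment (non-descendants of L, excluding L and K): {A, F, N}.
Backdoor paths from L to K:
  P1: L <- A -> V <- N -> K
  P2: L <- A -> V <- F -> K
  P3: L <- A -> V -> K
The empty set is not sufficient: P3 (L <- A -> V -> K) has no collider blocking it and no conditioned non-collider, so it is open.
Try {A}:
  P1: blocked at fork node A ∈ conditioning set.
  P2: blocked at fork node A ∈ conditioning set.
  P3: blocked at fork node A ∈ conditioning set.
{A} contains no descendant of L and blocks every backdoor path.
No other singleton works — e.g. {N} leaves P3 open — so {A} is the unique smallest valid adjustment set.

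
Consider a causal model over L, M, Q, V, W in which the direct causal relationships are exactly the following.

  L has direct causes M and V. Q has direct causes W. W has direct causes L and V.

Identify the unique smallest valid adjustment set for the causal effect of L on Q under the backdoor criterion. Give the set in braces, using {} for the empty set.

Variables eligible for adjustment (non-descendants of L, excluding L and Q): {M, V}.
Backdoor paths from L to Q:
  P1: L <- V -> W -> Q
The empty set is not sufficient: P1 (L <- V -> W -> Q) has no collider blocking it and no conditioned non-collider, so it is open.
Try {V}:
  P1: blocked at fork node V ∈ conditioning set.
{V} contains no descendant of L and blocks every backdoor path.
No other singleton works — e.g. {M} leaves P1 open — so {V} is the unique smallest valid adjustment set.

{V}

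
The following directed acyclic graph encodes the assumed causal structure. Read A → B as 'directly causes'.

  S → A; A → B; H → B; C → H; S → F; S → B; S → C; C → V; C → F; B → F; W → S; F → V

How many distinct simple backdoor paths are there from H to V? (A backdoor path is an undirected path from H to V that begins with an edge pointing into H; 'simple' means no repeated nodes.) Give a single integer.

5

A backdoor path from H to V is any simple undirected path whose first edge points into H (i.e. leaves H via a parent).
Parents of H: {C}.
Enumerating:
  P1: H <- C <- S -> A -> B -> F -> V
  P2: H <- C <- S -> B -> F -> V
  P3: H <- C <- S -> F -> V
  P4: H <- C -> F -> V
  P5: H <- C -> V
That exhausts the simple backdoor paths. Count: 5.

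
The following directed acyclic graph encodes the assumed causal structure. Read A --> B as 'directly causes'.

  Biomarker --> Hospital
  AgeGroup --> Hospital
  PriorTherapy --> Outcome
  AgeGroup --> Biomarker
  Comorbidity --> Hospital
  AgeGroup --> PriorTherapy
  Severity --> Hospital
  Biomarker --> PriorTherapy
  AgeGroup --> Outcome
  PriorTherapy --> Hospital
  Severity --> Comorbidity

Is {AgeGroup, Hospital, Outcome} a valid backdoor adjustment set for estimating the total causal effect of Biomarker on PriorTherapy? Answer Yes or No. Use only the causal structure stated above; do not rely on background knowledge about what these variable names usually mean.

Backdoor paths from Biomarker to PriorTherapy (paths whose first edge points into Biomarker):
  P1: Biomarker <- AgeGroup -> PriorTherapy
  P2: Biomarker <- AgeGroup -> Outcome <- PriorTherapy
  P3: Biomarker <- AgeGroup -> Hospital <- PriorTherapy
Condition 1 (no descendant of Biomarker in the set): FAILS — Hospital and Outcome are descendants of Biomarker.
Condition 2 (every backdoor path blocked by {AgeGroup, Hospital, Outcome}):
  P1: blocked at fork node AgeGroup ∈ conditioning set.
  P2: blocked at fork node AgeGroup ∈ conditioning set.
  P3: blocked at fork node AgeGroup ∈ conditioning set.
{AgeGroup, Hospital, Outcome} does not satisfy the backdoor criterion.

No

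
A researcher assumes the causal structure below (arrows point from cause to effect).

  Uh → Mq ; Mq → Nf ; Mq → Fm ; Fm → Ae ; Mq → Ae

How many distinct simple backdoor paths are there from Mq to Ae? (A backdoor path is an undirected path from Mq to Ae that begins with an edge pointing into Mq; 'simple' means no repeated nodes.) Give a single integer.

A backdoor path from Mq to Ae is any simple undirected path whose first edge points into Mq (i.e. leaves Mq via a parent).
Parents of Mq: {Uh}.
No simple path from any parent of Mq reaches Ae without revisiting Mq, so there are no backdoor paths.

0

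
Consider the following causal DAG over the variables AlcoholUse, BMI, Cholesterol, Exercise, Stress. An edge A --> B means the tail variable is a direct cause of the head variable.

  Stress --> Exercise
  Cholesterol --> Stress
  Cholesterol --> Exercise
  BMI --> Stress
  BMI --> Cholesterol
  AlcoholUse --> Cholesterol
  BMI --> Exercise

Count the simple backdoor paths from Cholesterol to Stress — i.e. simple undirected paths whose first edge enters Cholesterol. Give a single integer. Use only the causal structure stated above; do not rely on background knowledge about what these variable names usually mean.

2

A backdoor path from Cholesterol to Stress is any simple undirected path whose first edge points into Cholesterol (i.e. leaves Cholesterol via a parent).
Parents of Cholesterol: {AlcoholUse, BMI}.
Enumerating:
  P1: Cholesterol <- BMI -> Stress
  P2: Cholesterol <- BMI -> Exercise <- Stress
That exhausts the simple backdoor paths. Count: 2.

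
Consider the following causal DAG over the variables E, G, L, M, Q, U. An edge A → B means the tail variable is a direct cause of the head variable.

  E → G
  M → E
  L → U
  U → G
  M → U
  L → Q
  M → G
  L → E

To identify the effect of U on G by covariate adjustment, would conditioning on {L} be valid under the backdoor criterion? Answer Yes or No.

Backdoor paths from U to G (paths whose first edge points into U):
  P1: U <- L -> E <- M -> G
  P2: U <- L -> E -> G
  P3: U <- M -> E -> G
  P4: U <- M -> G
Condition 1 (no descendant of U in the set): holds — descendants of U are {G}; none are in {L}.
Condition 2 (every backdoor path blocked by {L}):
  P1: blocked at fork node L ∈ conditioning set.
  P2: blocked at fork node L ∈ conditioning set.
  P3: open — no interior node is in the conditioning set.
  P4: open — no interior node is in the conditioning set.
{L} does not satisfy the backdoor criterion.

No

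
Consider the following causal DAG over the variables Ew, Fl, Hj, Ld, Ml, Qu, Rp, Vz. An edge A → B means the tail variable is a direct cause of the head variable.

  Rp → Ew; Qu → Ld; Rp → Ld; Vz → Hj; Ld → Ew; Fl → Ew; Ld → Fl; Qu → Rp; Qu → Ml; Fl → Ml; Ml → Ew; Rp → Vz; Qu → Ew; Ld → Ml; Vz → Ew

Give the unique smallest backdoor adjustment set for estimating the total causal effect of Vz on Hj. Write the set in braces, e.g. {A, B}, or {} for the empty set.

{}

Variables eligible for adjustment (non-descendants of Vz, excluding Vz and Hj): {Fl, Ld, Ml, Qu, Rp}.
Backdoor paths from Vz to Hj:
  (none)
With no backdoor paths the empty set already satisfies the criterion, and it is trivially minimal.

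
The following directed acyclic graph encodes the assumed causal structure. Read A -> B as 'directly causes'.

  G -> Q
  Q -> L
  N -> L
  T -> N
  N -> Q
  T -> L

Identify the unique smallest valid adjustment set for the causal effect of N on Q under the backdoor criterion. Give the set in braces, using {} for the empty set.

Variables eligible for adjustment (non-descendants of N, excluding N and Q): {G, T}.
Backdoor paths from N to Q:
  P1: N <- T -> L <- Q
Each backdoor path contains an unconditioned collider, so every path is already blocked with the empty conditioning set:
  P1: blocked at collider L (neither it nor any descendant is in the conditioning set).
The empty set is therefore the unique smallest valid set.

{}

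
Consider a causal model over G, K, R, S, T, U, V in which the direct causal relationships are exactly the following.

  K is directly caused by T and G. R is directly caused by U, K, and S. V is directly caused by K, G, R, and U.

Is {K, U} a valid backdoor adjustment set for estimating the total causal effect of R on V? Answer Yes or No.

Yes

Backdoor paths from R to V (paths whose first edge points into R):
  P1: R <- U -> V
  P2: R <- K <- G -> V
  P3: R <- K -> V
Condition 1 (no descendant of R in the set): holds — descendants of R are {V}; none are in {K, U}.
Condition 2 (every backdoor path blocked by {K, U}):
  P1: blocked at fork node U ∈ conditioning set.
  P2: blocked at chain node K ∈ conditioning set.
  P3: blocked at fork node K ∈ conditioning set.
{K, U} satisfies the backdoor criterion.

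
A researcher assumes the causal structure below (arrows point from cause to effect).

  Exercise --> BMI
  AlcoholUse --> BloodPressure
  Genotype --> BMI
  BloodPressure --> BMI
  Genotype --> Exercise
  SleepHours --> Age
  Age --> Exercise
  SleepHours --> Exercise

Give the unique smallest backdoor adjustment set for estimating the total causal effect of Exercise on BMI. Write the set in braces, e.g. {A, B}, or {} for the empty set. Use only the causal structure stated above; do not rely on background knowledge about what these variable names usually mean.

{Genotype}

Variables eligible for adjustment (non-descendants of Exercise, excluding Exercise and BMI): {Age, AlcoholUse, BloodPressure, Genotype, SleepHours}.
Backdoor paths from Exercise to BMI:
  P1: Exercise <- Genotype -> BMI
The empty set is not sufficient: P1 (Exercise <- Genotype -> BMI) has no collider blocking it and no conditioned non-collider, so it is open.
Try {Genotype}:
  P1: blocked at fork node Genotype ∈ conditioning set.
{Genotype} contains no descendant of Exercise and blocks every backdoor path.
No other singleton works — e.g. {AlcoholUse} leaves P1 open — so {Genotype} is the unique smallest valid adjustment set.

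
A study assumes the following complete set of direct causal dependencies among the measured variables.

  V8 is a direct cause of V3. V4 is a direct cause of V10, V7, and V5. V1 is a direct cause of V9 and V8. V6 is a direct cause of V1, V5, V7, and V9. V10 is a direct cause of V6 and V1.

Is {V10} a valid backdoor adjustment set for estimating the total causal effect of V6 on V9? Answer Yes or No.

Yes

Backdoor paths from V6 to V9 (paths whose first edge points into V6):
  P1: V6 <- V10 -> V1 -> V9
Condition 1 (no descendant of V6 in the set): holds — descendants of V6 are {V1, V3, V5, V7, V8, V9}; none are in {V10}.
Condition 2 (every backdoor path blocked by {V10}):
  P1: blocked at fork node V10 ∈ conditioning set.
{V10} satisfies the backdoor criterion.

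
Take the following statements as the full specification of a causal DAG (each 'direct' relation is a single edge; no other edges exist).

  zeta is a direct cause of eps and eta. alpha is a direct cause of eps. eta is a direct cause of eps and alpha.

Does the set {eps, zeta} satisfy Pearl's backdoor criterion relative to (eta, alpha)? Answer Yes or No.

Backdoor paths from eta to alpha (paths whose first edge points into eta):
  P1: eta <- zeta -> eps <- alpha
Condition 1 (no descendant of eta in the set): FAILS — eps is a descendant of eta.
Condition 2 (every backdoor path blocked by {eps, zeta}):
  P1: blocked at fork node zeta ∈ conditioning set.
{eps, zeta} does not satisfy the backdoor criterion.

No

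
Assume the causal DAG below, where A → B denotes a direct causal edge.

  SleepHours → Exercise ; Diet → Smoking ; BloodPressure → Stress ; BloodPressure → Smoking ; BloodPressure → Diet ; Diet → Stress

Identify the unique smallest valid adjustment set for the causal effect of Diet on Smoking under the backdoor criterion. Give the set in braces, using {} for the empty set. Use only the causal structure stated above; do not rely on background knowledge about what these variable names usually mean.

{BloodPressure}

Variables eligible for adjustment (non-descendants of Diet, excluding Diet and Smoking): {BloodPressure, Exercise, SleepHours}.
Backdoor paths from Diet to Smoking:
  P1: Diet <- BloodPressure -> Smoking
The empty set is not sufficient: P1 (Diet <- BloodPressure -> Smoking) has no collider blocking it and no conditioned non-collider, so it is open.
Try {BloodPressure}:
  P1: blocked at fork node BloodPressure ∈ conditioning set.
{BloodPressure} contains no descendant of Diet and blocks every backdoor path.
No other singleton works — e.g. {SleepHours} leaves P1 open — so {BloodPressure} is the unique smallest valid adjustment set.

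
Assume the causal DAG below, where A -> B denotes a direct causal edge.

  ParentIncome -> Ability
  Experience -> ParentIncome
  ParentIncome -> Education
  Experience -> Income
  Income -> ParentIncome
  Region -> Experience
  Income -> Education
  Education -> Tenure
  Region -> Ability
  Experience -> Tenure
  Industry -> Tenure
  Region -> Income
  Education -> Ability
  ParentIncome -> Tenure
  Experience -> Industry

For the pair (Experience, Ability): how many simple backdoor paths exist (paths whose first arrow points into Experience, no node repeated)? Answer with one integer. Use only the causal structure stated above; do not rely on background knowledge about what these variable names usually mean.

7

A backdoor path from Experience to Ability is any simple undirected path whose first edge points into Experience (i.e. leaves Experience via a parent).
Parents of Experience: {Region}.
Enumerating:
  P1: Experience <- Region -> Income -> ParentIncome -> Education -> Ability
  P2: Experience <- Region -> Income -> ParentIncome -> Tenure <- Education -> Ability
  P3: Experience <- Region -> Income -> ParentIncome -> Ability
  P4: Experience <- Region -> Income -> Education <- ParentIncome -> Ability
  P5: Experience <- Region -> Income -> Education -> Tenure <- ParentIncome -> Ability
  P6: Experience <- Region -> Income -> Education -> Ability
  P7: Experience <- Region -> Ability
That exhausts the simple backdoor paths. Count: 7.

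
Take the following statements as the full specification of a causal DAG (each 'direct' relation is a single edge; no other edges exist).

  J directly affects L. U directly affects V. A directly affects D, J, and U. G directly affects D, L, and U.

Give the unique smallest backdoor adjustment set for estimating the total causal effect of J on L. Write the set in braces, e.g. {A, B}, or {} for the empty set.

{}

Variables eligible for adjustment (non-descendants of J, excluding J and L): {A, D, G, U, V}.
Backdoor paths from J to L:
  P1: J <- A -> U <- G -> L
  P2: J <- A -> D <- G -> L
Each backdoor path contains an unconditioned collider, so every path is already blocked with the empty conditioning set:
  P1: blocked at collider U (neither it nor any descendant is in the conditioning set).
  P2: blocked at collider D (neither it nor any descendant is in the conditioning set).
The empty set is therefore the unique smallest valid set.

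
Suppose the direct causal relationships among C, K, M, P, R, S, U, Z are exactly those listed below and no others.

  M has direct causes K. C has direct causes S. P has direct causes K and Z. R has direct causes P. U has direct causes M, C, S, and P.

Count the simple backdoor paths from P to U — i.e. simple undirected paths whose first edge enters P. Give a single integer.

1

A backdoor path from P to U is any simple undirected path whose first edge points into P (i.e. leaves P via a parent).
Parents of P: {K, Z}.
Enumerating:
  P1: P <- K -> M -> U
That exhausts the simple backdoor paths. Count: 1.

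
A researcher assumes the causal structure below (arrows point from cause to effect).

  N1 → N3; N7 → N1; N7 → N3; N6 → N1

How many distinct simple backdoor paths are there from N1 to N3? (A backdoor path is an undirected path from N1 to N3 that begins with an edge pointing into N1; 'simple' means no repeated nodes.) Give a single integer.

A backdoor path from N1 to N3 is any simple undirected path whose first edge points into N1 (i.e. leaves N1 via a parent).
Parents of N1: {N6, N7}.
Enumerating:
  P1: N1 <- N7 -> N3
That exhausts the simple backdoor paths. Count: 1.

1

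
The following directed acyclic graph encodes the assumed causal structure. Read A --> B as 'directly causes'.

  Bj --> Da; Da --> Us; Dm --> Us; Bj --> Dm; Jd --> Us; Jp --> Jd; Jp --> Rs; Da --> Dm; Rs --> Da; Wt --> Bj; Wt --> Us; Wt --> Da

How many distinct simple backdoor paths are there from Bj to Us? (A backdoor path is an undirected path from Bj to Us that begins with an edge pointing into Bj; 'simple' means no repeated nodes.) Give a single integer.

4

A backdoor path from Bj to Us is any simple undirected path whose first edge points into Bj (i.e. leaves Bj via a parent).
Parents of Bj: {Wt}.
Enumerating:
  P1: Bj <- Wt -> Da <- Rs <- Jp -> Jd -> Us
  P2: Bj <- Wt -> Da -> Dm -> Us
  P3: Bj <- Wt -> Da -> Us
  P4: Bj <- Wt -> Us
That exhausts the simple backdoor paths. Count: 4.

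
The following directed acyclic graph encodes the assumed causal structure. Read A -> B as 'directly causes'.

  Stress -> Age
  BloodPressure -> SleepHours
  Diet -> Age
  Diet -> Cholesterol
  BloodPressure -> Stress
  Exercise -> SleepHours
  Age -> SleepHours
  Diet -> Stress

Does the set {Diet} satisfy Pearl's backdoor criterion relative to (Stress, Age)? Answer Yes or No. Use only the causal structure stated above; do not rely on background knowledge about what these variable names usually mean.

Yes

Backdoor paths from Stress to Age (paths whose first edge points into Stress):
  P1: Stress <- BloodPressure -> SleepHours <- Age
  P2: Stress <- Diet -> Age
Condition 1 (no descendant of Stress in the set): holds — descendants of Stress are {Age, SleepHours}; none are in {Diet}.
Condition 2 (every backdoor path blocked by {Diet}):
  P1: blocked at collider SleepHours (neither it nor any descendant is in the conditioning set).
  P2: blocked at fork node Diet ∈ conditioning set.
{Diet} satisfies the backdoor criterion.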